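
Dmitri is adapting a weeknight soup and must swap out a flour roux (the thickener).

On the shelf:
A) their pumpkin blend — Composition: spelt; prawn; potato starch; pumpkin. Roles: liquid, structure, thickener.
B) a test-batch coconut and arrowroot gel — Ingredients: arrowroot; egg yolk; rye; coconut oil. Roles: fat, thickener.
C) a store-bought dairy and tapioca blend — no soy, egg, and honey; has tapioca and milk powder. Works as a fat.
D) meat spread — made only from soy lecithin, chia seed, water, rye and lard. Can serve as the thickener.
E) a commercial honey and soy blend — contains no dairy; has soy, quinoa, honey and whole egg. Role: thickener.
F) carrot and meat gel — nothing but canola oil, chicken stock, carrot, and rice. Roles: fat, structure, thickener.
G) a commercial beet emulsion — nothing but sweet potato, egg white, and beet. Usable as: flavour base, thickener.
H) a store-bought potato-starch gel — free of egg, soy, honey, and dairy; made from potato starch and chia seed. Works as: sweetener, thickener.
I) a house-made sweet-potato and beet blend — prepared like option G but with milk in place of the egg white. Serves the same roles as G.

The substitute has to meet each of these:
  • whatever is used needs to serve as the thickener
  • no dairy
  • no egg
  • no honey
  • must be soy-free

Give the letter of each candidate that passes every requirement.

A: prawn and spelt etc. — none of it excluded — valid
B: has egg yolk, so not egg-free — reject
C: not usable as a thickener; has milk powder, so not dairy-free — out
D: has soy lecithin, so not soy-free — no
E: has whole egg, so not egg-free; has soy, so not soy-free (and 1 more) — out
F: chicken stock and rice etc. — none of it excluded — OK
G: has egg white, so not egg-free — out
H: no honey, no egg — OK
I: has milk, so not dairy-free — reject

A, F, H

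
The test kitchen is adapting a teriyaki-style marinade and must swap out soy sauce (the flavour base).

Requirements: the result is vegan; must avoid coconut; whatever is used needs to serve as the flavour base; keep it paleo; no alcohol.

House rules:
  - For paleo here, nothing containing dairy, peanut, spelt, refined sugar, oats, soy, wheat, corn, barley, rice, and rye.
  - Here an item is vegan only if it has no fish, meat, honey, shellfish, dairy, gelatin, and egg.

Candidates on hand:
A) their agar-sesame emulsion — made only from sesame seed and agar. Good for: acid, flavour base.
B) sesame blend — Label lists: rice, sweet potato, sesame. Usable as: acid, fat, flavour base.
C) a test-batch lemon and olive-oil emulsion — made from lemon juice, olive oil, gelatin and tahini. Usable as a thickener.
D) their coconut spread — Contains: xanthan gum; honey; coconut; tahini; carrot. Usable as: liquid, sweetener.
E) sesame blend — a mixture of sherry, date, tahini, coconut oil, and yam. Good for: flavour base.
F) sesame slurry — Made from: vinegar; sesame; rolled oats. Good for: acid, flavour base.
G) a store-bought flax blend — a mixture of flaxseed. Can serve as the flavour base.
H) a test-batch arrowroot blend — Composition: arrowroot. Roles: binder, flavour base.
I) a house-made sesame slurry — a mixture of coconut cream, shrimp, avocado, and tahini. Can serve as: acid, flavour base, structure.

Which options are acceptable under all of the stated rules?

A: all constraints satisfied — valid
B: has rice, so not paleo — reject
C: not usable as a flavour base; has gelatin, so not vegan — reject
D: not usable as a flavour base; has honey, so not vegan (and 1 more) — reject
E: has coconut oil, so not coconut-free; has sherry, so not alcohol-free — no
F: has rolled oats, so not paleo — no
G: only flaxseed; none excluded — valid
H: only arrowroot; none excluded — valid
I: has shrimp, so not vegan; has coconut cream, so not coconut-free — out

A, G, H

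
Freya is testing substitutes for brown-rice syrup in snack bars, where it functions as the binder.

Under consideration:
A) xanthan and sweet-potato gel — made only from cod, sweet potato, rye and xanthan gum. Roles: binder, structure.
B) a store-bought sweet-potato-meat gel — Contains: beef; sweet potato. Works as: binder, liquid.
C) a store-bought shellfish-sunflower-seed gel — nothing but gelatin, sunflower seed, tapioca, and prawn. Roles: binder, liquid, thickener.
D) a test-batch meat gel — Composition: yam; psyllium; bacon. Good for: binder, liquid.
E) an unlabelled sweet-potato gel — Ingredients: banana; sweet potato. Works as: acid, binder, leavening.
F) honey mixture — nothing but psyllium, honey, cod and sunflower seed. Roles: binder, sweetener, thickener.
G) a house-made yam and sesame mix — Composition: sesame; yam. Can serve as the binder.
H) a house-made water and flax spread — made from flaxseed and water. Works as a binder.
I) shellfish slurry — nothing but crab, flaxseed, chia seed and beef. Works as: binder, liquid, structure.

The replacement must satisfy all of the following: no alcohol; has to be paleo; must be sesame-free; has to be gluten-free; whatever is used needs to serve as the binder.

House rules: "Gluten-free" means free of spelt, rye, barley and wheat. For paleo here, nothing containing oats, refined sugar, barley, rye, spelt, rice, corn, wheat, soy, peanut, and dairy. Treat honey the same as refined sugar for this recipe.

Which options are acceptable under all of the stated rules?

B, C, D, E, H, I

A: has rye, so not gluten-free; has rye, so not paleo — out
B: only beef and sweet potato; none excluded — valid
C: works as a binder, no sesame, paleo — keep
D: only bacon, yam, and psyllium; none excluded — keep
E: every rule checks out — OK
F: has honey, so not paleo — out
G: has sesame, so not sesame-free — reject
H: only water and flaxseed; none excluded — OK
I: beef and crab etc. — none of it excluded — keep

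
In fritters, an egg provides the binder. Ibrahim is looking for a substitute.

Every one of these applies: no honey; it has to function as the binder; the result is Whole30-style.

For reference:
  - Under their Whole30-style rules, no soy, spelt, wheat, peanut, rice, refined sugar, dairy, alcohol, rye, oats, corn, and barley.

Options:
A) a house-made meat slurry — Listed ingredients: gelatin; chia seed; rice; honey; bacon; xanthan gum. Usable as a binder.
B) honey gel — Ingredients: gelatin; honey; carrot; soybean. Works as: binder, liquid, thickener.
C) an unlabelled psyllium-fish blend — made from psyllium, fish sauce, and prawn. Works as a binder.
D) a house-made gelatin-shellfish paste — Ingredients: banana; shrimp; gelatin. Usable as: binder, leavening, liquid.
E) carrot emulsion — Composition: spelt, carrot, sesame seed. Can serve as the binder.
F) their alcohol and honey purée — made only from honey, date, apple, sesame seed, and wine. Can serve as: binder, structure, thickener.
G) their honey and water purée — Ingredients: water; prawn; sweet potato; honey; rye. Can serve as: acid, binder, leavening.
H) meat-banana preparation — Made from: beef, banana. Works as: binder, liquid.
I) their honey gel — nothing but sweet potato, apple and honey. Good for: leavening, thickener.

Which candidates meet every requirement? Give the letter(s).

C, D, H

A: has rice, so not Whole30-style; has honey, so not honey-free — reject
B: has soybean, so not Whole30-style; has honey, so not honey-free — no
C: only fish sauce, prawn, and psyllium; none excluded — valid
D: only gelatin, shrimp, and banana; none excluded — keep
E: has spelt, so not Whole30-style — no
F: has wine, so not Whole30-style; has honey, so not honey-free — out
G: has rye, so not Whole30-style; has honey, so not honey-free — out
H: only beef and banana; none excluded — OK
I: not usable as a binder; has honey, so not honey-free — reject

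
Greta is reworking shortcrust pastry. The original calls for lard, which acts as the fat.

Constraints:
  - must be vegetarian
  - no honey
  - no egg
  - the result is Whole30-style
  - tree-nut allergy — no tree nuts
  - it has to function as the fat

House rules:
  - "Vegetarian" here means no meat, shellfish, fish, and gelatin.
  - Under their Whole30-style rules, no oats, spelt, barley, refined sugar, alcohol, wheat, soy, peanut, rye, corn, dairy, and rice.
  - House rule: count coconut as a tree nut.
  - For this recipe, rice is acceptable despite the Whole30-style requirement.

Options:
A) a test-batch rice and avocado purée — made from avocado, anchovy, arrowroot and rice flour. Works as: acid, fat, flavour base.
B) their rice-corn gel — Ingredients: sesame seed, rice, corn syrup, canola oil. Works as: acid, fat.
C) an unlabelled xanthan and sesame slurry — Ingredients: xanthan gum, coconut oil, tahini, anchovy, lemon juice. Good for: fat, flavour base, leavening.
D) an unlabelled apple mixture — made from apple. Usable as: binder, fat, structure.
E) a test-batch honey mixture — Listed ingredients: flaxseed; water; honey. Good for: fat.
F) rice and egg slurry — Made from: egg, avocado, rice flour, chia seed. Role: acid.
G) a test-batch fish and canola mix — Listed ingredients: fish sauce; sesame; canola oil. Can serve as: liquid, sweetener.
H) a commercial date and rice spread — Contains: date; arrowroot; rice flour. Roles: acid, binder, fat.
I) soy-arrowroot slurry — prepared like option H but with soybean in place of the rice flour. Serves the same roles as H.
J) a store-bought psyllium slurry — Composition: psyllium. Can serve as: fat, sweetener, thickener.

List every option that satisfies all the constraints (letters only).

D, H, J

A: has anchovy, so not vegetarian — out
B: has corn syrup, so not Whole30-style — no
C: has anchovy, so not vegetarian; has coconut oil, so not tree-nut-free — no
D: all constraints satisfied — OK
E: has honey, so not honey-free — reject
F: not usable as a fat; has egg, so not egg-free — reject
G: not usable as a fat; has fish sauce, so not vegetarian — reject
H: rice is permitted under the Whole30-style carve-out; nothing else excluded — valid
I: has soybean, so not Whole30-style — out
J: only psyllium; none excluded — valid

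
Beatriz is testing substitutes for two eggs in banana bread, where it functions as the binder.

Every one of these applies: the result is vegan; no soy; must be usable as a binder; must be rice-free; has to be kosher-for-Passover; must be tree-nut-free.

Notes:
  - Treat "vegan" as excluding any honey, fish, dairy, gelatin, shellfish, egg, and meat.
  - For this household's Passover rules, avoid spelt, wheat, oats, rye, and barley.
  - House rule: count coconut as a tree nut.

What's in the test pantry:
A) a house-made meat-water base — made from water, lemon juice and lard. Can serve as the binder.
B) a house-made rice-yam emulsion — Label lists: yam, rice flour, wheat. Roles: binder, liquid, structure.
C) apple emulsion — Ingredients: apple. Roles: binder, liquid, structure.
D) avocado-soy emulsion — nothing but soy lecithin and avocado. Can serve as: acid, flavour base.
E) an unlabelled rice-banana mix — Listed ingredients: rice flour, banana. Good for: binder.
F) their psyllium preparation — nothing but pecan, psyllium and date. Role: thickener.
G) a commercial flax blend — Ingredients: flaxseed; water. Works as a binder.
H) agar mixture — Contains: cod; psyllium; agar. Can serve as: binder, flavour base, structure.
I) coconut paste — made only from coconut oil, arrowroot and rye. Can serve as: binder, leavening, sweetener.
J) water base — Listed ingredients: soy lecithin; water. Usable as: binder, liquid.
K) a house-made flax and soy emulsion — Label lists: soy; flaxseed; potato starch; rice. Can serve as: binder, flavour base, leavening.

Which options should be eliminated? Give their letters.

A, B, D, E, F, H, I, J, K

A: has lard, so not vegan — reject
B: has wheat, so not kosher-for-Passover; has rice flour, so not rice-free — out
C: no soy, tree-nut-free — OK
D: not usable as a binder; has soy lecithin, so not soy-free — out
E: has rice flour, so not rice-free — out
F: not usable as a binder; has pecan, so not tree-nut-free — no
G: all constraints satisfied — OK
H: has cod, so not vegan — reject
I: has rye, so not kosher-for-Passover; has coconut oil, so not tree-nut-free — out
J: has soy lecithin, so not soy-free — out
K: has soy, so not soy-free; has rice, so not rice-free — no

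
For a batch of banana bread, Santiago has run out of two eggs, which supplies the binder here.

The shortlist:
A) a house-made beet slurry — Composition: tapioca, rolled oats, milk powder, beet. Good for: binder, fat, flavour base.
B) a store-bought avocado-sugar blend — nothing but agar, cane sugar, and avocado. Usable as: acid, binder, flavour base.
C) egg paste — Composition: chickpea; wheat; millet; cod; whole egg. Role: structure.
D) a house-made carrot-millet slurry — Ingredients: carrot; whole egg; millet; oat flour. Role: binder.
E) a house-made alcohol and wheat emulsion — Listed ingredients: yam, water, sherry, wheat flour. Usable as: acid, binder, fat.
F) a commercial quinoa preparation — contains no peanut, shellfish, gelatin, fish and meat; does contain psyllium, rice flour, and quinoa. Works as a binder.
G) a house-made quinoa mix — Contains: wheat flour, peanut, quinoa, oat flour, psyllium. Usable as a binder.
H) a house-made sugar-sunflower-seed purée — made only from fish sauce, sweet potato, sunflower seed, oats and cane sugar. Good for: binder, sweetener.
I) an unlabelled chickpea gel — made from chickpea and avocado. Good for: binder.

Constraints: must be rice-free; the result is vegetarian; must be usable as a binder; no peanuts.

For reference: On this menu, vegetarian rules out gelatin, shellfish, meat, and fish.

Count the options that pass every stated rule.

5

A: milk powder and rolled oats etc. — none of it excluded — valid
B: vegetarian, no rice — OK
C: not usable as a binder; has cod, so not vegetarian — reject
D: no rice, no peanut — keep
E: sherry and wheat flour etc. — none of it excluded — keep
F: has rice flour, so not rice-free — no
G: has peanut, so not peanut-free — out
H: has fish sauce, so not vegetarian — no
I: works as a binder, no peanut, vegetarian — OK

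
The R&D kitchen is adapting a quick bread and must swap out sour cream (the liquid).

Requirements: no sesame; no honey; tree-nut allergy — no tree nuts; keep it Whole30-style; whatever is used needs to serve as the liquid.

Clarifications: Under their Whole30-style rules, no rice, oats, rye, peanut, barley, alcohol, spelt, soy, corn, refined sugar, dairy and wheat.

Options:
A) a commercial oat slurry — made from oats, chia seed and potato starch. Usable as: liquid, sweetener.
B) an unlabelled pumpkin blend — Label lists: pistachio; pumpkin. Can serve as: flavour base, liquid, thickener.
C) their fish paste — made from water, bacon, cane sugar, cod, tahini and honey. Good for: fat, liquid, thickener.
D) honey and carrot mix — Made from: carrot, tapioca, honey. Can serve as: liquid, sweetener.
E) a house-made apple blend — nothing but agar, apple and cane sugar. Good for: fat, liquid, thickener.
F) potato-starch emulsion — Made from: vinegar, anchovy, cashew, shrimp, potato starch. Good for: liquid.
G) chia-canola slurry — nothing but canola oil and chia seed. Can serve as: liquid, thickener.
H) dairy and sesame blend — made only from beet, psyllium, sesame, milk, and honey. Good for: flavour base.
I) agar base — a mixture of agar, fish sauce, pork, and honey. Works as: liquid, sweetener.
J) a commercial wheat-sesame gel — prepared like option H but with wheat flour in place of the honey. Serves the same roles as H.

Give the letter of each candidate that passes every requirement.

G

A: has oats, so not Whole30-style — out
B: has pistachio, so not tree-nut-free — reject
C: has cane sugar, so not Whole30-style; has tahini, so not sesame-free (and 1 more) — no
D: has honey, so not honey-free — out
E: has cane sugar, so not Whole30-style — out
F: has cashew, so not tree-nut-free — no
G: only canola oil and chia seed; none excluded — OK
H: not usable as a liquid; has milk, so not Whole30-style (and 2 more) — no
I: has honey, so not honey-free — no
J: not usable as a liquid; has milk, so not Whole30-style (and 1 more) — reject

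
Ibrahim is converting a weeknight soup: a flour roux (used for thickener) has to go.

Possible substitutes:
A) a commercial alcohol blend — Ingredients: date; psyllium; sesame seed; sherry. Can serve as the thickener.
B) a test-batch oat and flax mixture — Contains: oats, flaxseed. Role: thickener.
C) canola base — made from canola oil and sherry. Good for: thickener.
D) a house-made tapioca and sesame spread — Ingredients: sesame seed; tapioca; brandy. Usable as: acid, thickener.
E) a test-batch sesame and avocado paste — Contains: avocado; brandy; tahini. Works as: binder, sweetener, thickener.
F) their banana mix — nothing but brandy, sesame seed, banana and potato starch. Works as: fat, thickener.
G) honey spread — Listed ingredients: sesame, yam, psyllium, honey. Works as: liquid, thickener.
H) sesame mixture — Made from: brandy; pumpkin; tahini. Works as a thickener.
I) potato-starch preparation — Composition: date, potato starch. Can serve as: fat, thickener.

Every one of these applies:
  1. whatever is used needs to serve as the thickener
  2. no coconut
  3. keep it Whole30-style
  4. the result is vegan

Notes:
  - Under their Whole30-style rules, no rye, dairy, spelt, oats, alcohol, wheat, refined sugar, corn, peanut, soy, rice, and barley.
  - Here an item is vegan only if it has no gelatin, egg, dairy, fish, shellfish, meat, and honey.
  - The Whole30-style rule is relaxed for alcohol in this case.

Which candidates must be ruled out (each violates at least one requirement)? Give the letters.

A: alcohol is permitted under the Whole30-style carve-out; nothing else excluded — valid
B: has oats, so not Whole30-style — reject
C: alcohol is permitted under the Whole30-style carve-out; nothing else excluded — valid
D: alcohol is permitted under the Whole30-style carve-out; nothing else excluded — OK
E: alcohol is permitted under the Whole30-style carve-out; nothing else excluded — OK
F: alcohol is permitted under the Whole30-style carve-out; nothing else excluded — valid
G: has honey, so not vegan — out
H: alcohol is permitted under the Whole30-style carve-out; nothing else excluded — keep
I: only potato starch and date; none excluded — keep

B, G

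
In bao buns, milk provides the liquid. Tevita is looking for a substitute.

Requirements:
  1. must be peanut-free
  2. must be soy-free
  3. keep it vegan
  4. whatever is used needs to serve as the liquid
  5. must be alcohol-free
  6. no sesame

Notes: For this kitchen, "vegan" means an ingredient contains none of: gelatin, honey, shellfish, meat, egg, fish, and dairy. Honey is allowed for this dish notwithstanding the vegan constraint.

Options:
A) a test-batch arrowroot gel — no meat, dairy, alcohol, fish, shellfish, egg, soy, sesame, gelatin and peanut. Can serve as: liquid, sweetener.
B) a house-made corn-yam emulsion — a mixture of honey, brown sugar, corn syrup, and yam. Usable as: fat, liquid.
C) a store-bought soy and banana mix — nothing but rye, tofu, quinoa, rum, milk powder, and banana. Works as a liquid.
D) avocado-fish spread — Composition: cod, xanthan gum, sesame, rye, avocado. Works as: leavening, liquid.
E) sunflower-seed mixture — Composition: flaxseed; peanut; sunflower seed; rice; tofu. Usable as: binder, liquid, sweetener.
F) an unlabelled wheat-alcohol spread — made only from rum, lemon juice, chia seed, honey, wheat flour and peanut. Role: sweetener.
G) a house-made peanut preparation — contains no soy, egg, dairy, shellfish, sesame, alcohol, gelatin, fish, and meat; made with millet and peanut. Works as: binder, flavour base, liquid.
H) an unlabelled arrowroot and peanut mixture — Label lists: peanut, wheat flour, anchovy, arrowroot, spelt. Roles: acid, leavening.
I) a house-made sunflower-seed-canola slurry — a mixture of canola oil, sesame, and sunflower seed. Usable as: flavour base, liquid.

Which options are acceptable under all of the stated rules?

A: works as a liquid, no sesame, no soy — keep
B: honey is permitted under the vegan carve-out; nothing else excluded — OK
C: has milk powder, so not vegan; has tofu, so not soy-free (and 1 more) — out
D: has cod, so not vegan; has sesame, so not sesame-free — reject
E: has tofu, so not soy-free; has peanut, so not peanut-free — out
F: not usable as a liquid; has rum, so not alcohol-free (and 1 more) — out
G: has peanut, so not peanut-free — out
H: not usable as a liquid; has anchovy, so not vegan (and 1 more) — no
I: has sesame, so not sesame-free — reject

A, B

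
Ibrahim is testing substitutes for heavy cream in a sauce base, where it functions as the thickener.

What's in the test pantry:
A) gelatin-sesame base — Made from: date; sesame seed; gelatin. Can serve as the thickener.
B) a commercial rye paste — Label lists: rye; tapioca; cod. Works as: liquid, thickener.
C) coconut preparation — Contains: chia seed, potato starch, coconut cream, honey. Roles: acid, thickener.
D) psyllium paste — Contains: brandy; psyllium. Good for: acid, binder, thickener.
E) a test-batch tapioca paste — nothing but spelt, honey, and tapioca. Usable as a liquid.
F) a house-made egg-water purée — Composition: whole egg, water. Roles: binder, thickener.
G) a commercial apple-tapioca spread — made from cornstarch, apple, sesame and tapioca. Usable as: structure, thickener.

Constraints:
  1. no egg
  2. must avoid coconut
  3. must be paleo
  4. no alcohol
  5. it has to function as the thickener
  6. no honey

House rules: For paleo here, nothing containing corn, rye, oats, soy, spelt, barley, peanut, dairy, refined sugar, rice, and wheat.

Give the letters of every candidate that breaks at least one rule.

B, C, D, E, F, G

A: no coconut, paleo — valid
B: has rye, so not paleo — reject
C: has coconut cream, so not coconut-free; has honey, so not honey-free — reject
D: has brandy, so not alcohol-free — out
E: not usable as a thickener; has spelt, so not paleo (and 1 more) — reject
F: has whole egg, so not egg-free — no
G: has cornstarch, so not paleo — reject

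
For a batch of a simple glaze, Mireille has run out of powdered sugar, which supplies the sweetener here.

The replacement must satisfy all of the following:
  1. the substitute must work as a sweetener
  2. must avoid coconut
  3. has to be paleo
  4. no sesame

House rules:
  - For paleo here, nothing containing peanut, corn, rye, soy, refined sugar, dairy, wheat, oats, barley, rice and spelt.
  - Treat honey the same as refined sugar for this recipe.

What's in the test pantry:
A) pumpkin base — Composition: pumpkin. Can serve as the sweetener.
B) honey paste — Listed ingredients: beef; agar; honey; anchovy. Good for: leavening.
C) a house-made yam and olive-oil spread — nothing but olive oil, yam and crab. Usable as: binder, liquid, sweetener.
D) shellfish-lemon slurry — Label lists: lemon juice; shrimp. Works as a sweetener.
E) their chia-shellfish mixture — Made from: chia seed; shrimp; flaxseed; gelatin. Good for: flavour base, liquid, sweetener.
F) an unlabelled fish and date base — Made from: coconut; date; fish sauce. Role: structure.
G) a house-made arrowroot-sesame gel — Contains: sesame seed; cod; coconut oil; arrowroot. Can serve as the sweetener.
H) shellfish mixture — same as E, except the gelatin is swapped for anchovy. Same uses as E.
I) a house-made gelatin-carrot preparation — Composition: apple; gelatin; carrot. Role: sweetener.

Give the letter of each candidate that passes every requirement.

A: paleo, no sesame — OK
B: not usable as a sweetener; has honey, so not paleo — reject
C: only crab, olive oil and yam; none excluded — keep
D: works as a sweetener, no sesame, no coconut — keep
E: no coconut, paleo — keep
F: not usable as a sweetener; has coconut, so not coconut-free — no
G: has coconut oil, so not coconut-free; has sesame seed, so not sesame-free — no
H: works as a sweetener, no sesame, paleo — OK
I: every rule checks out — OK

A, C, D, E, H, I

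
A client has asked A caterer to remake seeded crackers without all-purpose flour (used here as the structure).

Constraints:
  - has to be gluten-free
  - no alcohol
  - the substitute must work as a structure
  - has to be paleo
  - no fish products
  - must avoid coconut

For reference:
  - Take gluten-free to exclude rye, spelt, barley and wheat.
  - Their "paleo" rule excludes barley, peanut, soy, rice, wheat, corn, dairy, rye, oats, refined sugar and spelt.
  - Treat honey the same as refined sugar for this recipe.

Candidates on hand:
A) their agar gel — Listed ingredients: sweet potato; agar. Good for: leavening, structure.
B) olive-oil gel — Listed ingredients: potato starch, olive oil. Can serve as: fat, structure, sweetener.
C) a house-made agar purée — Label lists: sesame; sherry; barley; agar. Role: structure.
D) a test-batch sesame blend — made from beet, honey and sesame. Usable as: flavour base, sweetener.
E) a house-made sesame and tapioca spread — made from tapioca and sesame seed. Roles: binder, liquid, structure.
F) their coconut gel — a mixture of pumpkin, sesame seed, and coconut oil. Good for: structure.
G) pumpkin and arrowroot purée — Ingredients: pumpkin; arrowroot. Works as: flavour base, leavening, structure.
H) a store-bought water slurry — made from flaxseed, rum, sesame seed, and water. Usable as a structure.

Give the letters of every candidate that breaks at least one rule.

C, D, F, H

A: every rule checks out — keep
B: only potato starch and olive oil; none excluded — OK
C: has barley, so not gluten-free; has barley, so not paleo (and 1 more) — reject
D: not usable as a structure; has honey, so not paleo — out
E: all constraints satisfied — valid
F: has coconut oil, so not coconut-free — no
G: works as a structure, gluten-free, no coconut — keep
H: has rum, so not alcohol-free — reject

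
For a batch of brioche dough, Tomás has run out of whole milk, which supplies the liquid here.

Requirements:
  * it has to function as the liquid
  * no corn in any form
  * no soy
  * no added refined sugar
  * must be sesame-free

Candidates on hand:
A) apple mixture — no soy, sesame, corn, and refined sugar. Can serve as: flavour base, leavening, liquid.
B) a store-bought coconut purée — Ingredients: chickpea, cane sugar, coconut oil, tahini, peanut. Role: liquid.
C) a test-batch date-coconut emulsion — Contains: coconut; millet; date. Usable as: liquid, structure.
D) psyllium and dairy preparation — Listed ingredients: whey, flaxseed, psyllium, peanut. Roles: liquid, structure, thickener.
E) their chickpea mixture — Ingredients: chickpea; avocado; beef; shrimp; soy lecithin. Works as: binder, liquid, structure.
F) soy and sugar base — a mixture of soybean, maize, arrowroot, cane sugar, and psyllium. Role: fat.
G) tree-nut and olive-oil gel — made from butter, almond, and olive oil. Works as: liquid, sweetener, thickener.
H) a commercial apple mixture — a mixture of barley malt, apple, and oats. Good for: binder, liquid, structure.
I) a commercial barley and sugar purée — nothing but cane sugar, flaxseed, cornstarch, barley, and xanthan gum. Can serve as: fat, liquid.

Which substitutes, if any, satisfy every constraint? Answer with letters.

A: all constraints satisfied — OK
B: has tahini, so not sesame-free; has cane sugar, so not no-added-sugar — no
C: only coconut, millet, and date; none excluded — OK
D: whey and peanut etc. — none of it excluded — valid
E: has soy lecithin, so not soy-free — out
F: not usable as a liquid; has soybean, so not soy-free (and 2 more) — reject
G: every rule checks out — valid
H: only barley malt, oats, and apple; none excluded — keep
I: has cornstarch, so not corn-free; has cane sugar, so not no-added-sugar — reject

A, C, D, G, H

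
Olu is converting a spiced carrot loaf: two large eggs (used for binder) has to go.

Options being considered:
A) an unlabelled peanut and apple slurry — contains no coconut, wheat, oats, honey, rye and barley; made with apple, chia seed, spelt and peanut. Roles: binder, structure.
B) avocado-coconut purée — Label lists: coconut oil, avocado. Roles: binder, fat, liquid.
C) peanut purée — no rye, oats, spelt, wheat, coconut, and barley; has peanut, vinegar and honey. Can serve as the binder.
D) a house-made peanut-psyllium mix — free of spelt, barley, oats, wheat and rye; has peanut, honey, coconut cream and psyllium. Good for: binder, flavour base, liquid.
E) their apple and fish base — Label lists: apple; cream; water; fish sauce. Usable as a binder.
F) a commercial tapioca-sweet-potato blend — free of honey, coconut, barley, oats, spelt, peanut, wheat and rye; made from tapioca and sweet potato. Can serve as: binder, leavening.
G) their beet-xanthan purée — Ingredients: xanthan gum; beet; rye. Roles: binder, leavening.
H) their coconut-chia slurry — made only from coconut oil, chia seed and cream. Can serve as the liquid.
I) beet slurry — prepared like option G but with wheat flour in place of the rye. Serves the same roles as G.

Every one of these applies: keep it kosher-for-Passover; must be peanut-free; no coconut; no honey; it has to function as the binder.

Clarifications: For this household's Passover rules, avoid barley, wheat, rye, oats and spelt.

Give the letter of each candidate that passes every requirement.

E, F

A: has spelt, so not kosher-for-Passover; has peanut, so not peanut-free — no
B: has coconut oil, so not coconut-free — reject
C: has honey, so not honey-free; has peanut, so not peanut-free — out
D: has coconut cream, so not coconut-free; has honey, so not honey-free (and 1 more) — out
E: cream and fish sauce etc. — none of it excluded — valid
F: no peanut, no honey — keep
G: has rye, so not kosher-for-Passover — reject
H: not usable as a binder; has coconut oil, so not coconut-free — out
I: has wheat flour, so not kosher-for-Passover — no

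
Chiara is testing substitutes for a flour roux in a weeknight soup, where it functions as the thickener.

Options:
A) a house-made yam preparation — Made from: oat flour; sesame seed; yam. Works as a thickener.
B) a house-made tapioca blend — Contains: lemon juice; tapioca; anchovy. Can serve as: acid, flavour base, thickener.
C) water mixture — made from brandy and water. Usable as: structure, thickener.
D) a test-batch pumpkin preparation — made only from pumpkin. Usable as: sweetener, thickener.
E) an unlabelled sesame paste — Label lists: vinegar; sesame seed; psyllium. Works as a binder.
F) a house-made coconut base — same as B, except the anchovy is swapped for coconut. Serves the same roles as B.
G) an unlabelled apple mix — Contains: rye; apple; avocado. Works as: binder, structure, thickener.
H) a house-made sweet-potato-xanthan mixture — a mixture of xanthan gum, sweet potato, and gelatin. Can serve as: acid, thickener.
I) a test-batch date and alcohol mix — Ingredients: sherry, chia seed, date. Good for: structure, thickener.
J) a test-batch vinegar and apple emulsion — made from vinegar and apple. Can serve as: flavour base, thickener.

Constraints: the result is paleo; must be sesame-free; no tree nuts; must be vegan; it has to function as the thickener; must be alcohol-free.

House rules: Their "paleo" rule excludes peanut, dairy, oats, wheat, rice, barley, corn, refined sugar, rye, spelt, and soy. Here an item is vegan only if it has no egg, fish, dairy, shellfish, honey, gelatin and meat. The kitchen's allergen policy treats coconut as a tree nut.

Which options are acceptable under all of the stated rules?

A: has oat flour, so not paleo; has sesame seed, so not sesame-free — out
B: has anchovy, so not vegan — out
C: has brandy, so not alcohol-free — reject
D: all constraints satisfied — OK
E: not usable as a thickener; has sesame seed, so not sesame-free — no
F: has coconut, so not tree-nut-free — no
G: has rye, so not paleo — reject
H: has gelatin, so not vegan — no
I: has sherry, so not alcohol-free — no
J: nothing on the exclusion list — valid

D, J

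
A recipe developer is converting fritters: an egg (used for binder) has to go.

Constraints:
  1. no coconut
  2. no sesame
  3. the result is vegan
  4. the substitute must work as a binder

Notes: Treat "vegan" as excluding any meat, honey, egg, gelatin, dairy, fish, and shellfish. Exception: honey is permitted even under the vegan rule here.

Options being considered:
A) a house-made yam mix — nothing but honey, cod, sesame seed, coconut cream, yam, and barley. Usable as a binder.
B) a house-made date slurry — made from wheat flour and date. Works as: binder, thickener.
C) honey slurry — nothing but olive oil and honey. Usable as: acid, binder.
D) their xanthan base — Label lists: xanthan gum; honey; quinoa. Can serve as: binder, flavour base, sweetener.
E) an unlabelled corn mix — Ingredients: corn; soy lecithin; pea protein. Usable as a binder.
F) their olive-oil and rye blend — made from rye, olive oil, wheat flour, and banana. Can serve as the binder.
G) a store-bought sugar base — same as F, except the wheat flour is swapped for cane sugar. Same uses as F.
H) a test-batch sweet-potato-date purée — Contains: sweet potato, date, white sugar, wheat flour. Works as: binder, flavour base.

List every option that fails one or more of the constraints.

A

A: has cod, so not vegan; has coconut cream, so not coconut-free (and 1 more) — reject
B: vegan, no sesame — valid
C: honey is permitted under the vegan carve-out; nothing else excluded — keep
D: honey is permitted under the vegan carve-out; nothing else excluded — OK
E: every rule checks out — OK
F: rye and wheat flour etc. — none of it excluded — valid
G: all constraints satisfied — keep
H: no sesame, vegan — keep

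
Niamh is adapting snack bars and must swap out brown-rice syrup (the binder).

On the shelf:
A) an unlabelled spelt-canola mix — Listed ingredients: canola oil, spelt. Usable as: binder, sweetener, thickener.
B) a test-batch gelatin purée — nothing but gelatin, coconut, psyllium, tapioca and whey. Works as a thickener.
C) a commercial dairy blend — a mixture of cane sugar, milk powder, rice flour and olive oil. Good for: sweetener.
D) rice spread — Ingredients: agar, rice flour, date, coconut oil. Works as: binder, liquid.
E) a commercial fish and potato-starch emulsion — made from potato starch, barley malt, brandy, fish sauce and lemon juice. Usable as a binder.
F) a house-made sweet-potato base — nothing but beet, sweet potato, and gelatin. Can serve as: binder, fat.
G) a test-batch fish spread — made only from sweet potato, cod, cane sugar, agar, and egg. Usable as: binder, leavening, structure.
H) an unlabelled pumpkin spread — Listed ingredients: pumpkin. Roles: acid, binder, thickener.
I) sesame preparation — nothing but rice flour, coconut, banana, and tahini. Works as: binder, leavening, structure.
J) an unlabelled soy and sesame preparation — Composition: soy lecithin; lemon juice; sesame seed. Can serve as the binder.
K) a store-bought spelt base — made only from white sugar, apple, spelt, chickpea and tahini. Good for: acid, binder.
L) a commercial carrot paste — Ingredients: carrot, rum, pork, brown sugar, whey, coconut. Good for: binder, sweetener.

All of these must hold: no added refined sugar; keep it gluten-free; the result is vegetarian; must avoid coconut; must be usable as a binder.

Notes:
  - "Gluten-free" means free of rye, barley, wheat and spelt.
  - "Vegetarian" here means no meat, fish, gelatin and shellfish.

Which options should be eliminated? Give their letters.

A: has spelt, so not gluten-free — reject
B: not usable as a binder; has gelatin, so not vegetarian (and 1 more) — reject
C: not usable as a binder; has cane sugar, so not no-added-sugar — reject
D: has coconut oil, so not coconut-free — out
E: has barley malt, so not gluten-free; has fish sauce, so not vegetarian — reject
F: has gelatin, so not vegetarian — reject
G: has cod, so not vegetarian; has cane sugar, so not no-added-sugar — no
H: no refined sugar, gluten-free — valid
I: has coconut, so not coconut-free — out
J: only sesame seed, soy lecithin and lemon juice; none excluded — OK
K: has spelt, so not gluten-free; has white sugar, so not no-added-sugar — no
L: has pork, so not vegetarian; has brown sugar, so not no-added-sugar (and 1 more) — reject

A, B, C, D, E, F, G, I, K, L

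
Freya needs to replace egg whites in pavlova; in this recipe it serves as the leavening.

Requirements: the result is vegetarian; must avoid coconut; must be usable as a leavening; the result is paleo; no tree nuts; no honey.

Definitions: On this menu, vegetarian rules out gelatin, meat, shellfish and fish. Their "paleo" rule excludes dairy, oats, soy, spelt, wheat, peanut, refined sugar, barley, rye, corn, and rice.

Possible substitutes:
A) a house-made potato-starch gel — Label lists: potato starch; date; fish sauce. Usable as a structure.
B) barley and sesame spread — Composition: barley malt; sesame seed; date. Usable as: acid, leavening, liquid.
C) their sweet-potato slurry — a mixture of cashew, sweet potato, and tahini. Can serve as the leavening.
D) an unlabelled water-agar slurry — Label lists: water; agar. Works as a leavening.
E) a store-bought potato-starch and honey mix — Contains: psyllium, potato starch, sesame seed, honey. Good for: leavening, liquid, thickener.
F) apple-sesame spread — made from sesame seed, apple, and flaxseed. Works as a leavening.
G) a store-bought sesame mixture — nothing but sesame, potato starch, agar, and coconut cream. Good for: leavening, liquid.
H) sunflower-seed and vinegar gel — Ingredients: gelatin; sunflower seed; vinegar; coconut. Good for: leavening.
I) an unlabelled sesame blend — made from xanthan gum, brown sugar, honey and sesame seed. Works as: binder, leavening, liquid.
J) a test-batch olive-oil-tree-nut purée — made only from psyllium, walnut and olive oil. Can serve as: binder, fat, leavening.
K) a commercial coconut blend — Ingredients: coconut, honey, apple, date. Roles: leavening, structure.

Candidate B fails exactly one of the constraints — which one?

usable as a leavening: satisfied
vegetarian: satisfied
paleo: has barley malt — fails
tree-nut-free: satisfied
honey-free: satisfied
coconut-free: satisfied

paleo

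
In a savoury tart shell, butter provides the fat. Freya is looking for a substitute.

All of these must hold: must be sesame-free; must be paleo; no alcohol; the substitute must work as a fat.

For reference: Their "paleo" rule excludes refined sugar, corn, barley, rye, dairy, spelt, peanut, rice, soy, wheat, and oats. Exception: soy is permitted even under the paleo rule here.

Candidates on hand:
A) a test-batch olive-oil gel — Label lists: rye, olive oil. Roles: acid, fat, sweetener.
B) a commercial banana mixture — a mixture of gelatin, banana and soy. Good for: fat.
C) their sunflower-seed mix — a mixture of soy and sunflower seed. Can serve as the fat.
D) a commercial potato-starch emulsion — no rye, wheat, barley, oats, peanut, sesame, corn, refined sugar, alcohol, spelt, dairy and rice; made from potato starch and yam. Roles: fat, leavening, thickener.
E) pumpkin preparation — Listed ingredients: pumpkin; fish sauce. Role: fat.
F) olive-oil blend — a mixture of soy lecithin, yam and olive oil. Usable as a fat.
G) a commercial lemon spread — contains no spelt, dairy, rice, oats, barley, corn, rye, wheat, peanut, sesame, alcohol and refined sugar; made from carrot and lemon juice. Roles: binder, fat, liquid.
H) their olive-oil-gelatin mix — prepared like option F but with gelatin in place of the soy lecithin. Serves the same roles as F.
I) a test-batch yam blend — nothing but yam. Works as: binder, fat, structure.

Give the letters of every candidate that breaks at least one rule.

A

A: has rye, so not paleo — reject
B: soy is permitted under the paleo carve-out; nothing else excluded — valid
C: soy is permitted under the paleo carve-out; nothing else excluded — keep
D: no sesame, no alcohol — OK
E: no sesame, paleo — valid
F: soy is permitted under the paleo carve-out; nothing else excluded — valid
G: paleo, no alcohol — OK
H: every rule checks out — keep
I: nothing on the exclusion list — OK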